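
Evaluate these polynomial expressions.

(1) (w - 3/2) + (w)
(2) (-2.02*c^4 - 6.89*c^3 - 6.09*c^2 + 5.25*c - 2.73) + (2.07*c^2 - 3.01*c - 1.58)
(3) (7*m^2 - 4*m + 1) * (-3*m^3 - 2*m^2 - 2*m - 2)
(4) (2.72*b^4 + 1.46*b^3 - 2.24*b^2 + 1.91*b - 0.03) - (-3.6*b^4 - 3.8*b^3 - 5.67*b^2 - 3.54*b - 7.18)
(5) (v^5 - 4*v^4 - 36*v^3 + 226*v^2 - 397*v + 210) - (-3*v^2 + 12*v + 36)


(1) = 2*w - 3/2
(2) = -2.02*c^4 - 6.89*c^3 - 4.02*c^2 + 2.24*c - 4.31
(3) = -21*m^5 - 2*m^4 - 9*m^3 - 8*m^2 + 6*m - 2
(4) = 6.32*b^4 + 5.26*b^3 + 3.43*b^2 + 5.45*b + 7.15
(5) = v^5 - 4*v^4 - 36*v^3 + 229*v^2 - 409*v + 174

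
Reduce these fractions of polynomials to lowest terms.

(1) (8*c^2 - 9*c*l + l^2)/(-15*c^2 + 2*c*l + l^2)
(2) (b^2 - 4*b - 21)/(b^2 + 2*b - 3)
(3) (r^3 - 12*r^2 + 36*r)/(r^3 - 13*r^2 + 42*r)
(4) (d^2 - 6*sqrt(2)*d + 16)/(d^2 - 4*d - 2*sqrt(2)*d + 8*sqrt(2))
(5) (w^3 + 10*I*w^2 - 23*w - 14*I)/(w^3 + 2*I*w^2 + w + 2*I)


(1) = (-8*c^2 + 9*c*l - l^2)/(15*c^2 - 2*c*l - l^2)
(2) = (b - 7)/(b - 1)
(3) = (r - 6)/(r - 7)
(4) = (d - 4*sqrt(2))/(d - 4)
(5) = (w + 7*I)/(w - I)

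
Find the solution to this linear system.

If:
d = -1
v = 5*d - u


Then:
d = -1
u = -v - 5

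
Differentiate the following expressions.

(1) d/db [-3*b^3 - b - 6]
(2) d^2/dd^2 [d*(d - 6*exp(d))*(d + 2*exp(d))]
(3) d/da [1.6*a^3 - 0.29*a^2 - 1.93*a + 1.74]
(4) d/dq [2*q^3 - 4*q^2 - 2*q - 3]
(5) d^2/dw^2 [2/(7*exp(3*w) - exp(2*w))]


(1) = -9*b^2 - 1
(2) = -4*d^2*exp(d) - 48*d*exp(2*d) - 16*d*exp(d) + 6*d - 48*exp(2*d) - 8*exp(d)
(3) = 4.8*a^2 - 0.58*a - 1.93
(4) = 6*q^2 - 8*q - 2
(5) = 2*((4 - 63*exp(w))*(7*exp(w) - 1) + 2*(21*exp(w) - 2)^2)*exp(-2*w)/(7*exp(w) - 1)^3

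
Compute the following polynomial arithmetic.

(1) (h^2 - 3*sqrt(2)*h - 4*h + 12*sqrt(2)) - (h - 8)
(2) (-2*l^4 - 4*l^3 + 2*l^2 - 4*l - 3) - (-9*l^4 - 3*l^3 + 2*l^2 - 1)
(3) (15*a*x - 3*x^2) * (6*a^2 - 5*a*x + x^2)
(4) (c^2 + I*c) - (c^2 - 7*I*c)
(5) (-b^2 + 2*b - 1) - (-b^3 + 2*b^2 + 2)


(1) = h^2 - 5*h - 3*sqrt(2)*h + 8 + 12*sqrt(2)
(2) = 7*l^4 - l^3 - 4*l - 2
(3) = 90*a^3*x - 93*a^2*x^2 + 30*a*x^3 - 3*x^4
(4) = 8*I*c
(5) = b^3 - 3*b^2 + 2*b - 3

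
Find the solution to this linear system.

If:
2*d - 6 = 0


Then:
d = 3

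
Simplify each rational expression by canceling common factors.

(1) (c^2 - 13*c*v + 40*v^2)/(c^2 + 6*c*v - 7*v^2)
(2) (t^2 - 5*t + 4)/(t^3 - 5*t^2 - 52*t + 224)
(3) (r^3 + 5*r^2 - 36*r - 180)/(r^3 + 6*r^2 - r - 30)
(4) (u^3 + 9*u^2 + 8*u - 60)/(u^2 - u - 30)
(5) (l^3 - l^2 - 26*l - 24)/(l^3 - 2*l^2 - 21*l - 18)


(1) = (-c^2 + 13*c*v - 40*v^2)/(-c^2 - 6*c*v + 7*v^2)
(2) = (t - 1)/(t^2 - t - 56)
(3) = (r^2 - 36)/(r^2 + r - 6)
(4) = (u^2 + 4*u - 12)/(u - 6)
(5) = (l + 4)/(l + 3)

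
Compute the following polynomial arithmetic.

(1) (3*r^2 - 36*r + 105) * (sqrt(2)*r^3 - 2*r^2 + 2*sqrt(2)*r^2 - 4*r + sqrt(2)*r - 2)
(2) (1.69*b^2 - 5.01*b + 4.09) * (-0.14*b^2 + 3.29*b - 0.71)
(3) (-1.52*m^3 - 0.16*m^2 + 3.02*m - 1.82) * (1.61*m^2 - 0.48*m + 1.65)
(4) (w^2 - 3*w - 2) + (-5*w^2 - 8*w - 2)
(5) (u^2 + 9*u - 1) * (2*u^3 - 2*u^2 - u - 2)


(1) = 3*sqrt(2)*r^5 - 30*sqrt(2)*r^4 - 6*r^4 + 36*sqrt(2)*r^3 + 60*r^3 - 72*r^2 + 174*sqrt(2)*r^2 - 348*r + 105*sqrt(2)*r - 210
(2) = -0.2366*b^4 + 6.2615*b^3 - 18.2554*b^2 + 17.0132*b - 2.9039
(3) = -2.4472*m^5 + 0.472*m^4 + 2.431*m^3 - 4.6438*m^2 + 5.8566*m - 3.003
(4) = -4*w^2 - 11*w - 4
(5) = 2*u^5 + 16*u^4 - 21*u^3 - 9*u^2 - 17*u + 2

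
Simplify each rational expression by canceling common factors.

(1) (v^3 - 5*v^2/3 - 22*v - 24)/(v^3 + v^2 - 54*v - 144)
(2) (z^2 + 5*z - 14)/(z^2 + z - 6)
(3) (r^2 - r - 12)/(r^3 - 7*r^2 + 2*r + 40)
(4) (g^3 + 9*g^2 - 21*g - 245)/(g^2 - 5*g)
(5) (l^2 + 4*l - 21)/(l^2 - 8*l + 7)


(1) = (3*v^2 - 14*v - 24)/(3*v^2 - 6*v - 144)
(2) = (z + 7)/(z + 3)
(3) = (r + 3)/(r^2 - 3*r - 10)
(4) = (g^2 + 14*g + 49)/g
(5) = (l^2 + 4*l - 21)/(l^2 - 8*l + 7)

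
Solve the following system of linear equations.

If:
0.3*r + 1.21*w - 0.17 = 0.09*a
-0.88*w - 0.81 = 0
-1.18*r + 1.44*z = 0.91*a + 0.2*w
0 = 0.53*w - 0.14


Then:
No Solution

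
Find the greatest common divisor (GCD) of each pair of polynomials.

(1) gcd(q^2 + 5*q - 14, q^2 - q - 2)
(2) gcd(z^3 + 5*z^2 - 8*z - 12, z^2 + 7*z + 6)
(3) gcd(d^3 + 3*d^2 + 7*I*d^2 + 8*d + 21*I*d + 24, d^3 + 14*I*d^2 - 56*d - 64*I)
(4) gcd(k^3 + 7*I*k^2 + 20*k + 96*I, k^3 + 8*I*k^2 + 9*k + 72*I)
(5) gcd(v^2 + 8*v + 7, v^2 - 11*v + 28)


(1) = q - 2
(2) = z^2 + 7*z + 6
(3) = gcd((d + 3)*(d - I)*(d + 8*I), (d + 2*I)*(d + 4*I)*(d + 8*I)) = d + 8*I
(4) = gcd((k - 4*I)*(k + 3*I)*(k + 8*I), (k - 3*I)*(k + 3*I)*(k + 8*I)) = k^2 + 11*I*k - 24
(5) = 1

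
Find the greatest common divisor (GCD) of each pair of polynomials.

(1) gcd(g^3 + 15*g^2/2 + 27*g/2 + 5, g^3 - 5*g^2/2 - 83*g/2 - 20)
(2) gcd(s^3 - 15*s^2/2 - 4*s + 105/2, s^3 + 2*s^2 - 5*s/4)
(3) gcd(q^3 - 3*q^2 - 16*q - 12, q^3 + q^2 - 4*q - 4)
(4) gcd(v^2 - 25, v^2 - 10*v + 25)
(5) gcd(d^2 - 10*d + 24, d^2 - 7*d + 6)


(1) = gcd((g + 1/2)*(g + 2)*(g + 5), (g - 8)*(g + 1/2)*(g + 5)) = g^2 + 11*g/2 + 5/2
(2) = s + 5/2
(3) = q^2 + 3*q + 2
(4) = gcd((v - 5)*(v + 5), (v - 5)^2) = v - 5
(5) = gcd((d - 6)*(d - 4), (d - 6)*(d - 1)) = d - 6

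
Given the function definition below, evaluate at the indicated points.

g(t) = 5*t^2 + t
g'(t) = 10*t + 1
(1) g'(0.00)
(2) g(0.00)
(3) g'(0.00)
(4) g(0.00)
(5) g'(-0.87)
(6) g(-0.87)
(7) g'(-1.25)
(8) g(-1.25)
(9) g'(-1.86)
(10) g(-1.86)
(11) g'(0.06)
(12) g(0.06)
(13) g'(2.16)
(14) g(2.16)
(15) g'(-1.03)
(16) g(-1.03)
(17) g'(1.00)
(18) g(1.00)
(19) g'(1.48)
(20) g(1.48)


(1) = 1.00
(2) = 0.00
(3) = 1.00
(4) = 0.00
(5) = -7.70
(6) = 2.91
(7) = -11.50
(8) = 6.56
(9) = -17.60
(10) = 15.44
(11) = 1.60
(12) = 0.08
(13) = 22.60
(14) = 25.49
(15) = -9.30
(16) = 4.27
(17) = 11.00
(18) = 6.00
(19) = 15.80
(20) = 12.43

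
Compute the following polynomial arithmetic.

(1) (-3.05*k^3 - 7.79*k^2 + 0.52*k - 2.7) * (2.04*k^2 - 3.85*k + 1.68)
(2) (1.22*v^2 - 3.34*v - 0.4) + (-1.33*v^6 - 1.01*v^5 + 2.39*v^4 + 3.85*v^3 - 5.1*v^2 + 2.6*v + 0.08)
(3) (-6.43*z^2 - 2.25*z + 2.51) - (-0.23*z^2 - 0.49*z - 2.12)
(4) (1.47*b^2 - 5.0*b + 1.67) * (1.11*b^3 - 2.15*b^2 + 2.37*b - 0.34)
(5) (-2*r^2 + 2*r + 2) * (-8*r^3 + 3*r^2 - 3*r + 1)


(1) = -6.222*k^5 - 4.1491*k^4 + 25.9283*k^3 - 20.5972*k^2 + 11.2686*k - 4.536
(2) = -1.33*v^6 - 1.01*v^5 + 2.39*v^4 + 3.85*v^3 - 3.88*v^2 - 0.74*v - 0.32
(3) = -6.2*z^2 - 1.76*z + 4.63
(4) = 1.6317*b^5 - 8.7105*b^4 + 16.0876*b^3 - 15.9403*b^2 + 5.6579*b - 0.5678
(5) = 16*r^5 - 22*r^4 - 4*r^3 - 2*r^2 - 4*r + 2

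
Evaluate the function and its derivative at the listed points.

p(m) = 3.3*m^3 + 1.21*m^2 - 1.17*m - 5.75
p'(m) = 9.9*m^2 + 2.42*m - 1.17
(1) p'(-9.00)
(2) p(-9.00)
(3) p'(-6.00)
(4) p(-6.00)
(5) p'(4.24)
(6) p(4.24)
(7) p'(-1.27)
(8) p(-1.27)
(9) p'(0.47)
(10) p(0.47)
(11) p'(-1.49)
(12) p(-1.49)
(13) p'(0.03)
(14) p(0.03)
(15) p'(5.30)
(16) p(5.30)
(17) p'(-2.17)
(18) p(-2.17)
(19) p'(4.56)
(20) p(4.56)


(1) = 778.95
(2) = -2302.91
(3) = 340.71
(4) = -667.97
(5) = 187.07
(6) = 262.58
(7) = 11.72
(8) = -9.07
(9) = 2.15
(10) = -5.69
(11) = 17.20
(12) = -12.24
(13) = -1.09
(14) = -5.78
(15) = 289.75
(16) = 513.33
(17) = 40.20
(18) = -31.23
(19) = 215.72
(20) = 326.98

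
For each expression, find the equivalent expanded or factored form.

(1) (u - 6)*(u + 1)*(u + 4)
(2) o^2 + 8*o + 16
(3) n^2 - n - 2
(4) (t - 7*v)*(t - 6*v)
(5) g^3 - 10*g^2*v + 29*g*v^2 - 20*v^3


(1) = u^3 - u^2 - 26*u - 24
(2) = (o + 4)^2
(3) = (n - 2)*(n + 1)
(4) = t^2 - 13*t*v + 42*v^2
(5) = (g - 5*v)*(g - 4*v)*(g - v)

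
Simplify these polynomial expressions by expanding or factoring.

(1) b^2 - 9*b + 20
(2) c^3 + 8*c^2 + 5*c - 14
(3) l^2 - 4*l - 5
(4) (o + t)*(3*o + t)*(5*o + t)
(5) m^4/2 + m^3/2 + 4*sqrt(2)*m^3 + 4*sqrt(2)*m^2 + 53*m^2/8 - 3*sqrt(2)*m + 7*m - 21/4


(1) = (b - 5)*(b - 4)
(2) = (c - 1)*(c + 2)*(c + 7)
(3) = (l - 5)*(l + 1)
(4) = 15*o^3 + 23*o^2*t + 9*o*t^2 + t^3
(5) = (m/2 + sqrt(2)/2)*(m - 1/2)*(m + 3/2)*(m + 7*sqrt(2))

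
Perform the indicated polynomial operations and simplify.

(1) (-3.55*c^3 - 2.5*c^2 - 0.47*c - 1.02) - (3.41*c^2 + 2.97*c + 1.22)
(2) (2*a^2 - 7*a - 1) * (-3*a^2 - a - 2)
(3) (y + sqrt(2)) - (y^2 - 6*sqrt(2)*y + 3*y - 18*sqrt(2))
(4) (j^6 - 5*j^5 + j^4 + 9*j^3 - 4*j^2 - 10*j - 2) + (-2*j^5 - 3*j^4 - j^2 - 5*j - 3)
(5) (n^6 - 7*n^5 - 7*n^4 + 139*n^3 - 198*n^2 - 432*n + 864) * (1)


(1) = -3.55*c^3 - 5.91*c^2 - 3.44*c - 2.24
(2) = -6*a^4 + 19*a^3 + 6*a^2 + 15*a + 2
(3) = -y^2 - 2*y + 6*sqrt(2)*y + 19*sqrt(2)
(4) = j^6 - 7*j^5 - 2*j^4 + 9*j^3 - 5*j^2 - 15*j - 5
(5) = n^6 - 7*n^5 - 7*n^4 + 139*n^3 - 198*n^2 - 432*n + 864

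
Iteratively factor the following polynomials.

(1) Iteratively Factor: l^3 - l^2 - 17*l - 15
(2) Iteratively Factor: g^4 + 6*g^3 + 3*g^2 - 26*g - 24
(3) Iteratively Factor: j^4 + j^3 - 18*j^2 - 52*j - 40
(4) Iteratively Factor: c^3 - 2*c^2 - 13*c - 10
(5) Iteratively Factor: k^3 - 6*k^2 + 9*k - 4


(1) = (l + 1)*(l^2 - 2*l - 15) = (l - 5)*(l + 1)*(l + 3)
(2) = (g + 4)*(g^3 + 2*g^2 - 5*g - 6) = (g + 1)*(g + 4)*(g^2 + g - 6) = (g - 2)*(g + 1)*(g + 4)*(g + 3)
(3) = (j + 2)*(j^3 - j^2 - 16*j - 20) = (j - 5)*(j + 2)*(j^2 + 4*j + 4) = (j - 5)*(j + 2)^2*(j + 2)
(4) = (c + 2)*(c^2 - 4*c - 5) = (c - 5)*(c + 2)*(c + 1)
(5) = (k - 1)*(k^2 - 5*k + 4) = (k - 4)*(k - 1)*(k - 1)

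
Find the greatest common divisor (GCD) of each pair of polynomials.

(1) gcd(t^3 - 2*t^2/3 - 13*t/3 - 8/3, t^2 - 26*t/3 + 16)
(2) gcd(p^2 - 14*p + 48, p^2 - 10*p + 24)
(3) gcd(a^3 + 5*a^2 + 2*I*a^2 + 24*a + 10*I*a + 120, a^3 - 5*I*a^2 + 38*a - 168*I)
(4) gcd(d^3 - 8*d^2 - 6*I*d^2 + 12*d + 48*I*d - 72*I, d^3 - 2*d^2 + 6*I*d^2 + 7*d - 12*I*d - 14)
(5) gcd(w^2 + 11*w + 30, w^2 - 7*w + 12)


(1) = t - 8/3
(2) = p - 6
(3) = a^2 + 2*I*a + 24
(4) = d - 2
(5) = 1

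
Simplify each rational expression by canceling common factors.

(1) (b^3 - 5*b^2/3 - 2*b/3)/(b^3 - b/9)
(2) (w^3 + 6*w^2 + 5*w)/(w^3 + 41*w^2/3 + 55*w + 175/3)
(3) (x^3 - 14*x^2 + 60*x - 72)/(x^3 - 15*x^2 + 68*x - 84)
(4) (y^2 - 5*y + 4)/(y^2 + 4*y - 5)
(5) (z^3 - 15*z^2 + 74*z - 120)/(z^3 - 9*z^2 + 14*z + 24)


(1) = (3*b - 6)/(3*b - 1)
(2) = (3*w^2 + 3*w)/(3*w^2 + 26*w + 35)
(3) = (x - 6)/(x - 7)
(4) = (y - 4)/(y + 5)
(5) = (z - 5)/(z + 1)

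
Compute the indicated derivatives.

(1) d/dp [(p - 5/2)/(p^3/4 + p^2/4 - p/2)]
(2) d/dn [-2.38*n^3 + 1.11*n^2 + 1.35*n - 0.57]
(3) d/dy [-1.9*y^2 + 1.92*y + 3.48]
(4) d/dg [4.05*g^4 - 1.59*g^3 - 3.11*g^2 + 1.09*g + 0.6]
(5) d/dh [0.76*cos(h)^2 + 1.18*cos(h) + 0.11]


(1) = 2*(-4*p^3 + 13*p^2 + 10*p - 10)/(p^2*(p^4 + 2*p^3 - 3*p^2 - 4*p + 4))
(2) = -7.14*n^2 + 2.22*n + 1.35
(3) = 1.92 - 3.8*y
(4) = 16.2*g^3 - 4.77*g^2 - 6.22*g + 1.09
(5) = -(1.52*cos(h) + 1.18)*sin(h)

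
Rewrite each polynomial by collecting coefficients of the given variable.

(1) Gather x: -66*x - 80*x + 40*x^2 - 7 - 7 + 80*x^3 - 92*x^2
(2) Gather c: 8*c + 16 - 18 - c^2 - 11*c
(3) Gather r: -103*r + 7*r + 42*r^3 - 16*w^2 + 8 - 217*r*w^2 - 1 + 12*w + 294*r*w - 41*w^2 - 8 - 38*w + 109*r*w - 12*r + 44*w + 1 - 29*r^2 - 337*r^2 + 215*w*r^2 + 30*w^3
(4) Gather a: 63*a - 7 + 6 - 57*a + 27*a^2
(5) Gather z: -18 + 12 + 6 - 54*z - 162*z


(1) = 80*x^3 - 52*x^2 - 146*x - 14
(2) = -c^2 - 3*c - 2
(3) = 42*r^3 + r^2*(215*w - 366) + r*(-217*w^2 + 403*w - 108) + 30*w^3 - 57*w^2 + 18*w
(4) = 27*a^2 + 6*a - 1
(5) = -216*z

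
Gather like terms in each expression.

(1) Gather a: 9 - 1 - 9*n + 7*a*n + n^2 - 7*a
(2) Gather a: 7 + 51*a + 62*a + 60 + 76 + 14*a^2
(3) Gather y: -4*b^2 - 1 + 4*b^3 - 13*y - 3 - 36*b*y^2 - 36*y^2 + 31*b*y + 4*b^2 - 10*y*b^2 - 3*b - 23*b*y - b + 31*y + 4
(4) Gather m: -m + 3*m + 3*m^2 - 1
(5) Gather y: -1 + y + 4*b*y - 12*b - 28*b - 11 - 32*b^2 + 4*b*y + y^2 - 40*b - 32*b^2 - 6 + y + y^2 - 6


(1) = a*(7*n - 7) + n^2 - 9*n + 8
(2) = 14*a^2 + 113*a + 143
(3) = 4*b^3 - 4*b + y^2*(-36*b - 36) + y*(-10*b^2 + 8*b + 18)
(4) = 3*m^2 + 2*m - 1
(5) = -64*b^2 - 80*b + 2*y^2 + y*(8*b + 2) - 24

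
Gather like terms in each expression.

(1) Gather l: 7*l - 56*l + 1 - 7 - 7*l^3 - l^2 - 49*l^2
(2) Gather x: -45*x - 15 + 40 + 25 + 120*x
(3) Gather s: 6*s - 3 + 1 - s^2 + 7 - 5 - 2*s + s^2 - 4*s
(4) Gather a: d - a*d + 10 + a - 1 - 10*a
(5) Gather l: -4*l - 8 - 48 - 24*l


(1) = -7*l^3 - 50*l^2 - 49*l - 6
(2) = 75*x + 50
(3) = 0
(4) = a*(-d - 9) + d + 9
(5) = -28*l - 56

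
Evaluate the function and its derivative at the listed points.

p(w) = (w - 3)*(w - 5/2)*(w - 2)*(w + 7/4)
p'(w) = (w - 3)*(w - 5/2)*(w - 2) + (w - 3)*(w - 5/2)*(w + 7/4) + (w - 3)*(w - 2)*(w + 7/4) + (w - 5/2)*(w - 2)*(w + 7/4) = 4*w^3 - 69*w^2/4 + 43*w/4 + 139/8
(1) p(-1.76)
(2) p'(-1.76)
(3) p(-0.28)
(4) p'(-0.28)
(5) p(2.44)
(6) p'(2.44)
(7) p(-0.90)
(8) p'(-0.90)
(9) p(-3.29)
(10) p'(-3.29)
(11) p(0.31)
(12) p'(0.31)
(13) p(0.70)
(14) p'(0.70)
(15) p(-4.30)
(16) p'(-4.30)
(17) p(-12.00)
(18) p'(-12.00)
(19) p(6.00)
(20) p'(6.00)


(1) = 0.76
(2) = -76.79
(3) = -30.56
(4) = 12.92
(5) = 0.06
(6) = -0.99
(7) = -32.69
(8) = -9.19
(9) = 296.69
(10) = -347.15
(11) = -20.51
(12) = 19.17
(13) = -13.19
(14) = 17.82
(15) = 797.47
(16) = -665.83
(17) = 31211.25
(18) = -9507.62
(19) = 325.50
(20) = 324.88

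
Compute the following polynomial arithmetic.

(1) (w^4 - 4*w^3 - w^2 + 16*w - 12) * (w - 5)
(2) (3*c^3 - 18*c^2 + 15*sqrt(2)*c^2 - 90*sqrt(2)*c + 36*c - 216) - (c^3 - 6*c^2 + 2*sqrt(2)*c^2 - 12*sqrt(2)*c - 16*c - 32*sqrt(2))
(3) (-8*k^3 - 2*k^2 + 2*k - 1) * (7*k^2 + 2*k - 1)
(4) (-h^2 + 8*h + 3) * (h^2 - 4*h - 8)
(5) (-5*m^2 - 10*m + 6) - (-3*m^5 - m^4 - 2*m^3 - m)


(1) = w^5 - 9*w^4 + 19*w^3 + 21*w^2 - 92*w + 60
(2) = 2*c^3 - 12*c^2 + 13*sqrt(2)*c^2 - 78*sqrt(2)*c + 52*c - 216 + 32*sqrt(2)
(3) = -56*k^5 - 30*k^4 + 18*k^3 - k^2 - 4*k + 1
(4) = -h^4 + 12*h^3 - 21*h^2 - 76*h - 24
(5) = 3*m^5 + m^4 + 2*m^3 - 5*m^2 - 9*m + 6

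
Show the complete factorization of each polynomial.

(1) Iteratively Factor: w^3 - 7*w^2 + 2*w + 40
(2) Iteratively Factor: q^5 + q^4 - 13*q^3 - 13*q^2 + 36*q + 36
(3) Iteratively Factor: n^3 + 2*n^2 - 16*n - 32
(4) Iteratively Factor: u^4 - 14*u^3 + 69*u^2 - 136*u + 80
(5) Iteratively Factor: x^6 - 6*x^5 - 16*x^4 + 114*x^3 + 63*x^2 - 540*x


(1) = (w - 5)*(w^2 - 2*w - 8) = (w - 5)*(w + 2)*(w - 4)
(2) = (q + 3)*(q^4 - 2*q^3 - 7*q^2 + 8*q + 12) = (q + 1)*(q + 3)*(q^3 - 3*q^2 - 4*q + 12) = (q - 3)*(q + 1)*(q + 3)*(q^2 - 4) = (q - 3)*(q - 2)*(q + 1)*(q + 3)*(q + 2)
(3) = (n - 4)*(n^2 + 6*n + 8) = (n - 4)*(n + 4)*(n + 2)
(4) = (u - 4)*(u^3 - 10*u^2 + 29*u - 20) = (u - 5)*(u - 4)*(u^2 - 5*u + 4) = (u - 5)*(u - 4)*(u - 1)*(u - 4)
(5) = (x - 4)*(x^5 - 2*x^4 - 24*x^3 + 18*x^2 + 135*x) = (x - 5)*(x - 4)*(x^4 + 3*x^3 - 9*x^2 - 27*x) = x*(x - 5)*(x - 4)*(x^3 + 3*x^2 - 9*x - 27) = x*(x - 5)*(x - 4)*(x + 3)*(x^2 - 9) = x*(x - 5)*(x - 4)*(x + 3)^2*(x - 3)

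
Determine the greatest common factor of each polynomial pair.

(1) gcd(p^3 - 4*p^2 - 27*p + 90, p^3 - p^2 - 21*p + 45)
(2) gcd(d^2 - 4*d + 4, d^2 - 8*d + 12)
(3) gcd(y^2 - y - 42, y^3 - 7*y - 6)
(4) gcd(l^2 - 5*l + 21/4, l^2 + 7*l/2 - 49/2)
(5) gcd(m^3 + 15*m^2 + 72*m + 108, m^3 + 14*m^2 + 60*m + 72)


(1) = gcd((p - 6)*(p - 3)*(p + 5), (p - 3)^2*(p + 5)) = p^2 + 2*p - 15
(2) = gcd((d - 2)^2, (d - 6)*(d - 2)) = d - 2
(3) = gcd((y - 7)*(y + 6), (y - 3)*(y + 1)*(y + 2)) = 1
(4) = gcd((l - 7/2)*(l - 3/2), (l - 7/2)*(l + 7)) = l - 7/2
(5) = gcd((m + 3)*(m + 6)^2, (m + 2)*(m + 6)^2) = m^2 + 12*m + 36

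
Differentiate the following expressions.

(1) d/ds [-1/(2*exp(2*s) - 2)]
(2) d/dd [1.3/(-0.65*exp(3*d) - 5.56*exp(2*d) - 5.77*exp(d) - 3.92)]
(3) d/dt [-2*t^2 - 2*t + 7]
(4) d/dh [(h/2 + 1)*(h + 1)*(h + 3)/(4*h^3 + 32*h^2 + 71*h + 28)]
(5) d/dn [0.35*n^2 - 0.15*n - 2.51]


(1) = 1/(4*sinh(s)^2)
(2) = (2.535*exp(2*d) + 14.456*exp(d) + 7.501)*exp(d)/(0.65*exp(3*d) + 5.56*exp(2*d) + 5.77*exp(d) + 3.92)^2
(3) = -4*t - 2
(4) = (4*h^4 + 27*h^3 + 43*h^2 - 24*h - 59)/(16*h^6 + 256*h^5 + 1592*h^4 + 4768*h^3 + 6833*h^2 + 3976*h + 784)
(5) = 0.7*n - 0.15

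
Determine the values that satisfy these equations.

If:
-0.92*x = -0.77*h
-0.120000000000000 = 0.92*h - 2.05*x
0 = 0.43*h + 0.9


Then:
No Solution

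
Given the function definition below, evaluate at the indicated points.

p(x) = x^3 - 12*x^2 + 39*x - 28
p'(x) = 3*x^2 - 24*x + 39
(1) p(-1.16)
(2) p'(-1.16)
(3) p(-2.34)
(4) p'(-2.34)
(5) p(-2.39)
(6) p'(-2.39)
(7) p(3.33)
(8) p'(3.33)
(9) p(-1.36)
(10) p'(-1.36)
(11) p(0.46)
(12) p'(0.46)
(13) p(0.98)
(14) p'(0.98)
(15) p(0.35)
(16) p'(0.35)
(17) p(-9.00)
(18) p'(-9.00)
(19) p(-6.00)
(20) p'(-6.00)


(1) = -90.95
(2) = 70.88
(3) = -197.78
(4) = 111.59
(5) = -203.41
(6) = 113.50
(7) = 5.73
(8) = -7.65
(9) = -105.75
(10) = 77.19
(11) = -12.50
(12) = 28.59
(13) = -0.36
(14) = 18.36
(15) = -15.78
(16) = 30.97
(17) = -2080.00
(18) = 498.00
(19) = -910.00
(20) = 291.00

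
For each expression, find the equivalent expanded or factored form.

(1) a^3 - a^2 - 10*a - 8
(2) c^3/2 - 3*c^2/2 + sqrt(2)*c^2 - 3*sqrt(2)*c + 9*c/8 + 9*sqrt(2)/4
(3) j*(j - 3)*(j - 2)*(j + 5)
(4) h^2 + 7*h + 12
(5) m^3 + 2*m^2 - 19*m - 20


(1) = (a - 4)*(a + 1)*(a + 2)
(2) = (c/2 + sqrt(2))*(c - 3/2)^2
(3) = j^4 - 19*j^2 + 30*j
(4) = (h + 3)*(h + 4)
(5) = (m - 4)*(m + 1)*(m + 5)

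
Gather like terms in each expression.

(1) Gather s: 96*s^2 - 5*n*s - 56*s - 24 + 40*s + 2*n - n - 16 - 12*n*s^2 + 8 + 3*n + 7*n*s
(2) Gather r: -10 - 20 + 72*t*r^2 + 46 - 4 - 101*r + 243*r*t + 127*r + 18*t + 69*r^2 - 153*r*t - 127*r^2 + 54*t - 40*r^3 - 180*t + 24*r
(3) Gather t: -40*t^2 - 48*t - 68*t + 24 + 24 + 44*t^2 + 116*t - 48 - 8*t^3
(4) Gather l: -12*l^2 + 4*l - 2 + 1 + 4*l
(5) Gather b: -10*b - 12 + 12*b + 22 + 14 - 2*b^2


(1) = 4*n + s^2*(96 - 12*n) + s*(2*n - 16) - 32
(2) = -40*r^3 + r^2*(72*t - 58) + r*(90*t + 50) - 108*t + 12
(3) = -8*t^3 + 4*t^2
(4) = -12*l^2 + 8*l - 1
(5) = -2*b^2 + 2*b + 24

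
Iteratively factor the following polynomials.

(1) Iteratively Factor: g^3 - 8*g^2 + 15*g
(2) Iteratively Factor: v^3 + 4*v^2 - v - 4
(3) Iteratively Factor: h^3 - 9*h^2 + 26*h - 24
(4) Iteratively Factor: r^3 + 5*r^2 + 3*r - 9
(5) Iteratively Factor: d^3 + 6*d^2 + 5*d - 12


(1) = (g - 5)*(g^2 - 3*g) = (g - 5)*(g - 3)*(g)
(2) = (v - 1)*(v^2 + 5*v + 4) = (v - 1)*(v + 4)*(v + 1)
(3) = (h - 3)*(h^2 - 6*h + 8) = (h - 4)*(h - 3)*(h - 2)
(4) = (r + 3)*(r^2 + 2*r - 3) = (r - 1)*(r + 3)*(r + 3)
(5) = (d + 3)*(d^2 + 3*d - 4) = (d - 1)*(d + 3)*(d + 4)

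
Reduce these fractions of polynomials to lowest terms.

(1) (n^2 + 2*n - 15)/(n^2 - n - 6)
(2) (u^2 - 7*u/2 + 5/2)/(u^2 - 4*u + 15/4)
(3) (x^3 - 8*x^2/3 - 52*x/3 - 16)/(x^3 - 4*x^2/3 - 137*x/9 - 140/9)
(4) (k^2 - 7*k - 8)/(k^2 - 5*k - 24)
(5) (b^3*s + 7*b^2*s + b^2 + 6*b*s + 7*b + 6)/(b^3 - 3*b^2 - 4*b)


(1) = (n + 5)/(n + 2)
(2) = (2*u - 2)/(2*u - 3)
(3) = (3*x^2 - 12*x - 36)/(3*x^2 - 8*x - 35)
(4) = (k + 1)/(k + 3)
(5) = (b^2*s + 6*b*s + b + 6)/(b^2 - 4*b)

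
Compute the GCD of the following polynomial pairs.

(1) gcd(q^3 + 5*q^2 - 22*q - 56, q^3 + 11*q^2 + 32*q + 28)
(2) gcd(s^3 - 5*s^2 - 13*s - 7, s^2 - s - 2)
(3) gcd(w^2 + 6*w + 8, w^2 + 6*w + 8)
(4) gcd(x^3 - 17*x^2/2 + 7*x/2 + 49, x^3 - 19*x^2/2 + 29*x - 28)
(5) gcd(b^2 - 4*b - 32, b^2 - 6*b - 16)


(1) = q^2 + 9*q + 14
(2) = gcd((s - 7)*(s + 1)^2, (s - 2)*(s + 1)) = s + 1
(3) = gcd((w + 2)*(w + 4), (w + 2)*(w + 4)) = w^2 + 6*w + 8
(4) = gcd((x - 7)*(x - 7/2)*(x + 2), (x - 4)*(x - 7/2)*(x - 2)) = x - 7/2
(5) = gcd((b - 8)*(b + 4), (b - 8)*(b + 2)) = b - 8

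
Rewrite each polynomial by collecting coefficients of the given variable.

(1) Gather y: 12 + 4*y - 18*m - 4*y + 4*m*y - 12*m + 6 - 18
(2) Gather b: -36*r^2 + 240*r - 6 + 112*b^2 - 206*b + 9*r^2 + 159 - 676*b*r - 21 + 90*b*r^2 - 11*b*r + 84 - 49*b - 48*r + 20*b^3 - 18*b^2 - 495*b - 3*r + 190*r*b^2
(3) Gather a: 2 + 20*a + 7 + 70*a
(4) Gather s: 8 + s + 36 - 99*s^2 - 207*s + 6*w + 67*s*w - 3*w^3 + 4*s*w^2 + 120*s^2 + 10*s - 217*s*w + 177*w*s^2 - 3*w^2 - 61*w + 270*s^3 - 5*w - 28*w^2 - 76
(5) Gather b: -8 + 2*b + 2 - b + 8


(1) = 4*m*y - 30*m
(2) = 20*b^3 + b^2*(190*r + 94) + b*(90*r^2 - 687*r - 750) - 27*r^2 + 189*r + 216
(3) = 90*a + 9
(4) = 270*s^3 + s^2*(177*w + 21) + s*(4*w^2 - 150*w - 196) - 3*w^3 - 31*w^2 - 60*w - 32
(5) = b + 2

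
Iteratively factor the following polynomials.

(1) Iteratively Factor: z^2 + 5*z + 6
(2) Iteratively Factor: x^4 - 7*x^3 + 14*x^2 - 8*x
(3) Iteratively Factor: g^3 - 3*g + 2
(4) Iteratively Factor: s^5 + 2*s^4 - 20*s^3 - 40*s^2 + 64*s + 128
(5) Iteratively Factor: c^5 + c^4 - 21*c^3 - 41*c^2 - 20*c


(1) = (z + 3)*(z + 2)
(2) = (x - 1)*(x^3 - 6*x^2 + 8*x) = (x - 4)*(x - 1)*(x^2 - 2*x) = (x - 4)*(x - 2)*(x - 1)*(x)
(3) = (g - 1)*(g^2 + g - 2) = (g - 1)^2*(g + 2)
(4) = (s + 2)*(s^4 - 20*s^2 + 64) = (s - 4)*(s + 2)*(s^3 + 4*s^2 - 4*s - 16) = (s - 4)*(s + 2)^2*(s^2 + 2*s - 8) = (s - 4)*(s - 2)*(s + 2)^2*(s + 4)
(5) = (c + 4)*(c^4 - 3*c^3 - 9*c^2 - 5*c) = c*(c + 4)*(c^3 - 3*c^2 - 9*c - 5) = c*(c + 1)*(c + 4)*(c^2 - 4*c - 5) = c*(c - 5)*(c + 1)*(c + 4)*(c + 1)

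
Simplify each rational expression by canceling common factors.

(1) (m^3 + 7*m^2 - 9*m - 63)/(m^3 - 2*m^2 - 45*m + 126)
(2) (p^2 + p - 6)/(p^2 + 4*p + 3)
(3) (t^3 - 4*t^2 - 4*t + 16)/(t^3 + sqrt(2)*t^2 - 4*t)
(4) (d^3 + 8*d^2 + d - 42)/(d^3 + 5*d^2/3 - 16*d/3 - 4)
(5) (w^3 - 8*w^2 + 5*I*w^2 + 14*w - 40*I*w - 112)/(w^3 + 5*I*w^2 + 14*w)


(1) = (m + 3)/(m - 6)
(2) = (p - 2)/(p + 1)
(3) = (t^3 - 4*t^2 - 4*t + 16)/(t^3 + sqrt(2)*t^2 - 4*t)
(4) = (3*d + 21)/(3*d + 2)
(5) = (w - 8)/w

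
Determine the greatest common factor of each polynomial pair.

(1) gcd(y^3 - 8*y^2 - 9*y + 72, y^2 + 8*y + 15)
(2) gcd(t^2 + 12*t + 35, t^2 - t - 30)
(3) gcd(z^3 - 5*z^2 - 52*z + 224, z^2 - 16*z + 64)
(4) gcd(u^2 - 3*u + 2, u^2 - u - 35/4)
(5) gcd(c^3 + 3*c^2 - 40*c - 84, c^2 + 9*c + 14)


(1) = y + 3
(2) = gcd((t + 5)*(t + 7), (t - 6)*(t + 5)) = t + 5
(3) = z - 8
(4) = 1
(5) = c^2 + 9*c + 14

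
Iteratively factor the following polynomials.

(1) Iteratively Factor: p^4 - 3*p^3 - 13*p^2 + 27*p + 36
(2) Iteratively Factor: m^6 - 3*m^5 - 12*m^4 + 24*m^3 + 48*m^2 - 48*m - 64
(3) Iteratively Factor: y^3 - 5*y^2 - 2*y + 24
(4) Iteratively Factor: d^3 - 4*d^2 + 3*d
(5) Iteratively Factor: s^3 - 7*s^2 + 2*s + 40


(1) = (p - 4)*(p^3 + p^2 - 9*p - 9) = (p - 4)*(p + 1)*(p^2 - 9) = (p - 4)*(p + 1)*(p + 3)*(p - 3)
(2) = (m + 2)*(m^5 - 5*m^4 - 2*m^3 + 28*m^2 - 8*m - 32) = (m - 4)*(m + 2)*(m^4 - m^3 - 6*m^2 + 4*m + 8) = (m - 4)*(m - 2)*(m + 2)*(m^3 + m^2 - 4*m - 4) = (m - 4)*(m - 2)^2*(m + 2)*(m^2 + 3*m + 2) = (m - 4)*(m - 2)^2*(m + 2)^2*(m + 1)
(3) = (y + 2)*(y^2 - 7*y + 12) = (y - 4)*(y + 2)*(y - 3)
(4) = (d - 1)*(d^2 - 3*d) = d*(d - 1)*(d - 3)
(5) = (s - 4)*(s^2 - 3*s - 10) = (s - 5)*(s - 4)*(s + 2)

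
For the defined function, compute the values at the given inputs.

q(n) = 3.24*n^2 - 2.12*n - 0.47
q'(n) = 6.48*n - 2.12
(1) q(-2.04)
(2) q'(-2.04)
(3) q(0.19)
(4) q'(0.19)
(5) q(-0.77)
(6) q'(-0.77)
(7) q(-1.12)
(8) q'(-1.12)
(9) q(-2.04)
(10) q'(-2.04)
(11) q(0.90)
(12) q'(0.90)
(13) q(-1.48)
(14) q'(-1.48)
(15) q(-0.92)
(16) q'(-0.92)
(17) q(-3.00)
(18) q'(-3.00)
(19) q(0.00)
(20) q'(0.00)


(1) = 17.34
(2) = -15.34
(3) = -0.76
(4) = -0.89
(5) = 3.08
(6) = -7.11
(7) = 5.97
(8) = -9.38
(9) = 17.34
(10) = -15.34
(11) = 0.25
(12) = 3.71
(13) = 9.76
(14) = -11.71
(15) = 4.22
(16) = -8.08
(17) = 35.05
(18) = -21.56
(19) = -0.47
(20) = -2.12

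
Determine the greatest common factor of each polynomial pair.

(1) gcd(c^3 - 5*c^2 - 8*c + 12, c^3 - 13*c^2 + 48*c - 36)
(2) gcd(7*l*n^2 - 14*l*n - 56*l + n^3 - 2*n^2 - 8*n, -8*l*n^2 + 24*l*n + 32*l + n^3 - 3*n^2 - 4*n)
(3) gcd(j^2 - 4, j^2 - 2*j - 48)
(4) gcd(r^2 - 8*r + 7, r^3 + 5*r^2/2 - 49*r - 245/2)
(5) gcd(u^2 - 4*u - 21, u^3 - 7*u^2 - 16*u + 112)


(1) = c^2 - 7*c + 6
(2) = gcd((7*l + n)*(n - 4)*(n + 2), (-8*l + n)*(n - 4)*(n + 1)) = n - 4
(3) = gcd((j - 2)*(j + 2), (j - 8)*(j + 6)) = 1
(4) = gcd((r - 7)*(r - 1), (r - 7)*(r + 5/2)*(r + 7)) = r - 7
(5) = u - 7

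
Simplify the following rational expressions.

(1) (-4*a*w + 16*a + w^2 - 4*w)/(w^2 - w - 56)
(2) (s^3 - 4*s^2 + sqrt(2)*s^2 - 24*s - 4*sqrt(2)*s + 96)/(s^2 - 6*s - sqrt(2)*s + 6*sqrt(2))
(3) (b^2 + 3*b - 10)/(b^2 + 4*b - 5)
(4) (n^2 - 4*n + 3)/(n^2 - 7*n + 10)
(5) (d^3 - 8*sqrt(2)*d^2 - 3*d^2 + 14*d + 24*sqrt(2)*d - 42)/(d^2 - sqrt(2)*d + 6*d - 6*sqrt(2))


(1) = (-4*a*w + 16*a + w^2 - 4*w)/(w^2 - w - 56)
(2) = (s^3 + s^2*(-4 + sqrt(2)) + s*(-24 - 4*sqrt(2)) + 96)/(s^2 + s*(-6 - sqrt(2)) + 6*sqrt(2))
(3) = (b - 2)/(b - 1)
(4) = (n^2 - 4*n + 3)/(n^2 - 7*n + 10)
(5) = (d^2 + d*(-7*sqrt(2) - 3) + 21*sqrt(2))/(d + 6)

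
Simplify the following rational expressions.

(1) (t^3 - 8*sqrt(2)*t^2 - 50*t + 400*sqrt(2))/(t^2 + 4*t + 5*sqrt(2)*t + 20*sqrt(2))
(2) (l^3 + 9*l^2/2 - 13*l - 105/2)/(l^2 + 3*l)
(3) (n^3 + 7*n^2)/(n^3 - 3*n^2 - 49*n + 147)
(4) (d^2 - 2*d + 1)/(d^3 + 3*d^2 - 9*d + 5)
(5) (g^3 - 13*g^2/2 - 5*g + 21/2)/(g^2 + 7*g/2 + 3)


(1) = (t^2 - 13*sqrt(2)*t + 80)/(t + 4)
(2) = (2*l^2 + 3*l - 35)/(2*l)
(3) = n^2/(n^2 - 10*n + 21)
(4) = 1/(d + 5)
(5) = (g^2 - 8*g + 7)/(g + 2)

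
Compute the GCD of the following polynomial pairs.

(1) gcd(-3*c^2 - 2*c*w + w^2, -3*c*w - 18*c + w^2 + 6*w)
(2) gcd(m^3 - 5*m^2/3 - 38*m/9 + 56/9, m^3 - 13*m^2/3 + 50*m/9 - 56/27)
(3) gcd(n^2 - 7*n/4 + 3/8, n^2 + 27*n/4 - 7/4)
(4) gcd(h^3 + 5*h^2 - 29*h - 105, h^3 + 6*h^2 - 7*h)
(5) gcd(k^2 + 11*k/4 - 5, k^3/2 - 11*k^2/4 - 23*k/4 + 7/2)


(1) = gcd((-3*c + w)*(c + w), (-3*c + w)*(w + 6)) = -3*c + w
(2) = m^2 - 11*m/3 + 28/9
(3) = gcd((n - 3/2)*(n - 1/4), (n - 1/4)*(n + 7)) = n - 1/4
(4) = gcd((h - 5)*(h + 3)*(h + 7), h*(h - 1)*(h + 7)) = h + 7
(5) = gcd((k - 5/4)*(k + 4), (k/2 + 1)*(k - 7)*(k - 1/2)) = 1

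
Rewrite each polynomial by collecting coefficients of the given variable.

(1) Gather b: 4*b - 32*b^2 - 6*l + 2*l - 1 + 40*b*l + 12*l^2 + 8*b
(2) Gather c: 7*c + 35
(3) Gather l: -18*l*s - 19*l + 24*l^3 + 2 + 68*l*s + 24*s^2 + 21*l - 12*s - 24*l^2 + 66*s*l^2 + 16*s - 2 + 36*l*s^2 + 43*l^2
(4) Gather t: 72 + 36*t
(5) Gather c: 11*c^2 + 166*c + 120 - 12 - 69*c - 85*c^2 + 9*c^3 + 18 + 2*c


(1) = -32*b^2 + b*(40*l + 12) + 12*l^2 - 4*l - 1
(2) = 7*c + 35
(3) = 24*l^3 + l^2*(66*s + 19) + l*(36*s^2 + 50*s + 2) + 24*s^2 + 4*s
(4) = 36*t + 72
(5) = 9*c^3 - 74*c^2 + 99*c + 126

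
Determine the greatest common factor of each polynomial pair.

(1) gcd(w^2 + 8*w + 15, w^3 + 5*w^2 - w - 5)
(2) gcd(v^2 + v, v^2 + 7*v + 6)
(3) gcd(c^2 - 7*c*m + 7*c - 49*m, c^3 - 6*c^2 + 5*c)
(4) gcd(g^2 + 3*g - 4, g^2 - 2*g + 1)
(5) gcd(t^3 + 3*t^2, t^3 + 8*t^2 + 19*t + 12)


(1) = gcd((w + 3)*(w + 5), (w - 1)*(w + 1)*(w + 5)) = w + 5
(2) = v + 1
(3) = 1
(4) = g - 1
(5) = gcd(t^2*(t + 3), (t + 1)*(t + 3)*(t + 4)) = t + 3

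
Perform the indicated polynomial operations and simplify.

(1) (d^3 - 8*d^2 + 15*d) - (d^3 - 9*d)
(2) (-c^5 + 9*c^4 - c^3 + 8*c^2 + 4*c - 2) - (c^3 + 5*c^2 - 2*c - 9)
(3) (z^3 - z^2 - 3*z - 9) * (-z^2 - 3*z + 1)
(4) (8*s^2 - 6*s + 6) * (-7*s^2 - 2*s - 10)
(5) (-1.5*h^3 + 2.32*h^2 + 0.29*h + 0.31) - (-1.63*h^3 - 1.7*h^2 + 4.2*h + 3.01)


(1) = -8*d^2 + 24*d
(2) = -c^5 + 9*c^4 - 2*c^3 + 3*c^2 + 6*c + 7
(3) = -z^5 - 2*z^4 + 7*z^3 + 17*z^2 + 24*z - 9
(4) = -56*s^4 + 26*s^3 - 110*s^2 + 48*s - 60
(5) = 0.13*h^3 + 4.02*h^2 - 3.91*h - 2.7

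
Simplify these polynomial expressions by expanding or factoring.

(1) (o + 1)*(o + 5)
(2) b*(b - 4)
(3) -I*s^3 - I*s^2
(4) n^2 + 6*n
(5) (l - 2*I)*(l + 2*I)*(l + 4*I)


(1) = o^2 + 6*o + 5
(2) = b^2 - 4*b
(3) = s^2*(-I*s - I)
(4) = n*(n + 6)
(5) = l^3 + 4*I*l^2 + 4*l + 16*I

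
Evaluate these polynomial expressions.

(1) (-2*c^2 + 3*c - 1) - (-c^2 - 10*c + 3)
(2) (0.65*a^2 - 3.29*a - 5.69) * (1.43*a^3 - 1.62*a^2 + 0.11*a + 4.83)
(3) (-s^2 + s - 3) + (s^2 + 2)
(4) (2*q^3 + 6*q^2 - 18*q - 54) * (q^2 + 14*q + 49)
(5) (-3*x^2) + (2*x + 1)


(1) = -c^2 + 13*c - 4
(2) = 0.9295*a^5 - 5.7577*a^4 - 2.7354*a^3 + 11.9954*a^2 - 16.5166*a - 27.4827
(3) = s - 1
(4) = 2*q^5 + 34*q^4 + 164*q^3 - 12*q^2 - 1638*q - 2646
(5) = -3*x^2 + 2*x + 1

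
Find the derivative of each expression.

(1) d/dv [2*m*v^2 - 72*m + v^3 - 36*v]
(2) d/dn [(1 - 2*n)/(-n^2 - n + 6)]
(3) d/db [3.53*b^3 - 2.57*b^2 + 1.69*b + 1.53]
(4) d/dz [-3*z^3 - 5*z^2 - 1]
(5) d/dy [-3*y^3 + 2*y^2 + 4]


(1) = 4*m*v + 3*v^2 - 36
(2) = (2*n^2 + 2*n - (2*n - 1)*(2*n + 1) - 12)/(n^2 + n - 6)^2
(3) = 10.59*b^2 - 5.14*b + 1.69
(4) = z*(-9*z - 10)
(5) = y*(4 - 9*y)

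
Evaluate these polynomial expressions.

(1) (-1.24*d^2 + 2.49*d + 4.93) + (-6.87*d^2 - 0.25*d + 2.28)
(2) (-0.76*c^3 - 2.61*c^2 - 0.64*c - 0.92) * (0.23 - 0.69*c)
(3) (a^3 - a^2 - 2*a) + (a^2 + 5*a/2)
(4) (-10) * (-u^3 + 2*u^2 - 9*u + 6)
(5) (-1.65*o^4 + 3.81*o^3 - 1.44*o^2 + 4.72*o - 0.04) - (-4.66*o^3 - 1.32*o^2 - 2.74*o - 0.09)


(1) = -8.11*d^2 + 2.24*d + 7.21
(2) = 0.5244*c^4 + 1.6261*c^3 - 0.1587*c^2 + 0.4876*c - 0.2116
(3) = a^3 + a/2
(4) = 10*u^3 - 20*u^2 + 90*u - 60
(5) = -1.65*o^4 + 8.47*o^3 - 0.12*o^2 + 7.46*o + 0.05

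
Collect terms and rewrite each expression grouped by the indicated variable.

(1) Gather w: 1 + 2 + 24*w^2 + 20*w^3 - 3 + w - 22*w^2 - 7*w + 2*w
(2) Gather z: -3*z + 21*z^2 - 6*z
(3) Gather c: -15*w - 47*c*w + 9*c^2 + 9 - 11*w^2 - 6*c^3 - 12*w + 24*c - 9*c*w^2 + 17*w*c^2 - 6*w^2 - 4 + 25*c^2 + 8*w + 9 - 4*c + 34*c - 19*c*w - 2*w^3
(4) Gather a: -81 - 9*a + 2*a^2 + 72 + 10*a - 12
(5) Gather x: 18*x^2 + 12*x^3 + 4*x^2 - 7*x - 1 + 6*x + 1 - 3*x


(1) = 20*w^3 + 2*w^2 - 4*w
(2) = 21*z^2 - 9*z
(3) = -6*c^3 + c^2*(17*w + 34) + c*(-9*w^2 - 66*w + 54) - 2*w^3 - 17*w^2 - 19*w + 14
(4) = 2*a^2 + a - 21
(5) = 12*x^3 + 22*x^2 - 4*x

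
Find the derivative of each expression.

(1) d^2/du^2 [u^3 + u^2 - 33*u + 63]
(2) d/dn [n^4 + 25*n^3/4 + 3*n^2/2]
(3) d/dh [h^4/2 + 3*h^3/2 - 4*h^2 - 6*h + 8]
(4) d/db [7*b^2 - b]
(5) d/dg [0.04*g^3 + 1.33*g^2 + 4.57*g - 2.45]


(1) = 6*u + 2
(2) = n*(16*n^2 + 75*n + 12)/4
(3) = 2*h^3 + 9*h^2/2 - 8*h - 6
(4) = 14*b - 1
(5) = 0.12*g^2 + 2.66*g + 4.57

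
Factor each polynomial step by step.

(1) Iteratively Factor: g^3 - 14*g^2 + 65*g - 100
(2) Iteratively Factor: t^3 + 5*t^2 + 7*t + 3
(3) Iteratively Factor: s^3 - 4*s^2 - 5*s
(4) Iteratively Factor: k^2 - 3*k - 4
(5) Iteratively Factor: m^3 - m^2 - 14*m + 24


(1) = (g - 4)*(g^2 - 10*g + 25) = (g - 5)*(g - 4)*(g - 5)
(2) = (t + 3)*(t^2 + 2*t + 1) = (t + 1)*(t + 3)*(t + 1)
(3) = (s)*(s^2 - 4*s - 5) = s*(s - 5)*(s + 1)
(4) = (k + 1)*(k - 4)
(5) = (m + 4)*(m^2 - 5*m + 6) = (m - 2)*(m + 4)*(m - 3)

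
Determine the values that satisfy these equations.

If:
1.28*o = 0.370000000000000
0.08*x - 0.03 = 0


Then:
o = 0.29
x = 0.38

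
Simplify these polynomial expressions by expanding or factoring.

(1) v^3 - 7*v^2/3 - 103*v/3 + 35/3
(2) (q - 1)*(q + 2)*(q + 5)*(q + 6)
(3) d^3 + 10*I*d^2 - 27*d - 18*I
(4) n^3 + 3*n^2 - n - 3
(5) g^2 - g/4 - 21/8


(1) = (v - 7)*(v - 1/3)*(v + 5)
(2) = q^4 + 12*q^3 + 39*q^2 + 8*q - 60
(3) = (d + I)*(d + 3*I)*(d + 6*I)
(4) = (n - 1)*(n + 1)*(n + 3)
(5) = (g - 7/4)*(g + 3/2)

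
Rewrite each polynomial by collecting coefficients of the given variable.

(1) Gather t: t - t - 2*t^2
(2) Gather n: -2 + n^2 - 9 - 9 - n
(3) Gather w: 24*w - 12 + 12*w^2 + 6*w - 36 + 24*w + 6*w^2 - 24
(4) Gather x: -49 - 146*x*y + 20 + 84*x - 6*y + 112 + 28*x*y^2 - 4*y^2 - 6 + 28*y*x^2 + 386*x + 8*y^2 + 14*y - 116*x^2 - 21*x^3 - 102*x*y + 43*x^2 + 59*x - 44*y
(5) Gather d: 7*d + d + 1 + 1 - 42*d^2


(1) = -2*t^2
(2) = n^2 - n - 20
(3) = 18*w^2 + 54*w - 72
(4) = -21*x^3 + x^2*(28*y - 73) + x*(28*y^2 - 248*y + 529) + 4*y^2 - 36*y + 77
(5) = -42*d^2 + 8*d + 2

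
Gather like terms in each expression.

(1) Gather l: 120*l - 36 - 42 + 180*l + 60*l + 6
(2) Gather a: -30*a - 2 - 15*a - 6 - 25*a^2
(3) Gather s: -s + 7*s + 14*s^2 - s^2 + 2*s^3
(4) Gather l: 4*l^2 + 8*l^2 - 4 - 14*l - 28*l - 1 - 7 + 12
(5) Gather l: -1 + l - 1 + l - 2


(1) = 360*l - 72
(2) = -25*a^2 - 45*a - 8
(3) = 2*s^3 + 13*s^2 + 6*s
(4) = 12*l^2 - 42*l
(5) = 2*l - 4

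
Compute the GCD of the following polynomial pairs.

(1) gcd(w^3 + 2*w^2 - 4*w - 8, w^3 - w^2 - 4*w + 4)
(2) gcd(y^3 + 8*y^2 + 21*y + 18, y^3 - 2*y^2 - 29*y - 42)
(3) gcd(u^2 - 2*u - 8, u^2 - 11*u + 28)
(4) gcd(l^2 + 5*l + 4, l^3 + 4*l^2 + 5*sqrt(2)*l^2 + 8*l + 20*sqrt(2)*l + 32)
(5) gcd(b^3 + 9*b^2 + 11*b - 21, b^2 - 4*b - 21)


(1) = gcd((w - 2)*(w + 2)^2, (w - 2)*(w - 1)*(w + 2)) = w^2 - 4
(2) = gcd((y + 2)*(y + 3)^2, (y - 7)*(y + 2)*(y + 3)) = y^2 + 5*y + 6
(3) = gcd((u - 4)*(u + 2), (u - 7)*(u - 4)) = u - 4
(4) = l + 4
(5) = gcd((b - 1)*(b + 3)*(b + 7), (b - 7)*(b + 3)) = b + 3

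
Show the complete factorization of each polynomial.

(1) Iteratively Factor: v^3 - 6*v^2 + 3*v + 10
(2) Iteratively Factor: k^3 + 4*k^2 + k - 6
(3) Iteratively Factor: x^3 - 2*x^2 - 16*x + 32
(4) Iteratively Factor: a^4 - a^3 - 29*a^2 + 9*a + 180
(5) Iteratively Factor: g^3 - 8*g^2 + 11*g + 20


(1) = (v - 5)*(v^2 - v - 2) = (v - 5)*(v - 2)*(v + 1)
(2) = (k + 3)*(k^2 + k - 2) = (k - 1)*(k + 3)*(k + 2)
(3) = (x + 4)*(x^2 - 6*x + 8) = (x - 2)*(x + 4)*(x - 4)
(4) = (a - 3)*(a^3 + 2*a^2 - 23*a - 60) = (a - 5)*(a - 3)*(a^2 + 7*a + 12) = (a - 5)*(a - 3)*(a + 4)*(a + 3)
(5) = (g - 5)*(g^2 - 3*g - 4) = (g - 5)*(g - 4)*(g + 1)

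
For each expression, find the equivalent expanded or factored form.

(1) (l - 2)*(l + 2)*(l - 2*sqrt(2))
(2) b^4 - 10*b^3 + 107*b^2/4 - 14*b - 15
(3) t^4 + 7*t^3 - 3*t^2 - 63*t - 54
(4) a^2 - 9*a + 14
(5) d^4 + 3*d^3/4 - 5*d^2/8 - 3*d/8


(1) = l^3 - 2*sqrt(2)*l^2 - 4*l + 8*sqrt(2)
(2) = (b - 6)*(b - 5/2)*(b - 2)*(b + 1/2)
(3) = (t - 3)*(t + 1)*(t + 3)*(t + 6)
(4) = (a - 7)*(a - 2)
(5) = d*(d - 3/4)*(d + 1/2)*(d + 1)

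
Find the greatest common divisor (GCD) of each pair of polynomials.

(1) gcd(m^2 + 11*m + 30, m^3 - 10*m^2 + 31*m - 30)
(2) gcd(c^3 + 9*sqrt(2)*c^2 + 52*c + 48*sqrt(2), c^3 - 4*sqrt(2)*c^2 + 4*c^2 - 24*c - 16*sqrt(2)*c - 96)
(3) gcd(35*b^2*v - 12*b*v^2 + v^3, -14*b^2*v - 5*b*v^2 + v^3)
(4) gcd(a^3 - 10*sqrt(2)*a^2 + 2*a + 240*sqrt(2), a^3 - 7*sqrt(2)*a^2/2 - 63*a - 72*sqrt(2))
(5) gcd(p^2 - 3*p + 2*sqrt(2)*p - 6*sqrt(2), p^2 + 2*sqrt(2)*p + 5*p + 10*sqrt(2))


(1) = 1
(2) = c + 2*sqrt(2)
(3) = -7*b*v + v^2
(4) = gcd((a - 8*sqrt(2))*(a - 5*sqrt(2))*(a + 3*sqrt(2)), (a - 8*sqrt(2))*(a + 3*sqrt(2)/2)*(a + 3*sqrt(2))) = a^2 - 5*sqrt(2)*a - 48
(5) = p + 2*sqrt(2)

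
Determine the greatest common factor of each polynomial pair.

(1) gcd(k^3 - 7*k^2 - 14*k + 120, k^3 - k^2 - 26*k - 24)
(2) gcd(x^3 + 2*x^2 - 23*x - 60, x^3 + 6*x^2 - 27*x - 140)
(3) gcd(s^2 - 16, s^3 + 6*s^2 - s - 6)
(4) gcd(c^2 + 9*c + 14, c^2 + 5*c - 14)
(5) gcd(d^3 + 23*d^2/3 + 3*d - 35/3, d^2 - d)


(1) = k^2 - 2*k - 24
(2) = gcd((x - 5)*(x + 3)*(x + 4), (x - 5)*(x + 4)*(x + 7)) = x^2 - x - 20
(3) = gcd((s - 4)*(s + 4), (s - 1)*(s + 1)*(s + 6)) = 1
(4) = gcd((c + 2)*(c + 7), (c - 2)*(c + 7)) = c + 7
(5) = gcd((d - 1)*(d + 5/3)*(d + 7), d*(d - 1)) = d - 1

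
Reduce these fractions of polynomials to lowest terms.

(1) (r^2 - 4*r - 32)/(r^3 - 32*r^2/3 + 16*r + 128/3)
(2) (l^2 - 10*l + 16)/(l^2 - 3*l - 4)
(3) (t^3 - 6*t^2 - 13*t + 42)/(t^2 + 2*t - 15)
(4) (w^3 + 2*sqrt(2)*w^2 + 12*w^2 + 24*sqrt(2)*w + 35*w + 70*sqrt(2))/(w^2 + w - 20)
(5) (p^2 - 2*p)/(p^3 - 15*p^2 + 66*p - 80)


(1) = (3*r + 12)/(3*r^2 - 8*r - 16)
(2) = (l^2 - 10*l + 16)/(l^2 - 3*l - 4)
(3) = (t^3 - 6*t^2 - 13*t + 42)/(t^2 + 2*t - 15)
(4) = (w^2 + w*(2*sqrt(2) + 7) + 14*sqrt(2))/(w - 4)
(5) = p/(p^2 - 13*p + 40)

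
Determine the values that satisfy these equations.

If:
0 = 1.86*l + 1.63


Then:
l = -0.88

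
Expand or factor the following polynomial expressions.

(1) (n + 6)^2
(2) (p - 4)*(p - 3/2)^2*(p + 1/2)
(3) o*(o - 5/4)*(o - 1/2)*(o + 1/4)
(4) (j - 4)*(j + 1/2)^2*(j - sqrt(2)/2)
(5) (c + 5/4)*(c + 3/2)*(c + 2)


(1) = n^2 + 12*n + 36
(2) = p^4 - 13*p^3/2 + 43*p^2/4 - 15*p/8 - 9/2
(3) = o^4 - 3*o^3/2 + 3*o^2/16 + 5*o/32
(4) = j^4 - 3*j^3 - sqrt(2)*j^3/2 - 15*j^2/4 + 3*sqrt(2)*j^2/2 - j + 15*sqrt(2)*j/8 + sqrt(2)/2
(5) = c^3 + 19*c^2/4 + 59*c/8 + 15/4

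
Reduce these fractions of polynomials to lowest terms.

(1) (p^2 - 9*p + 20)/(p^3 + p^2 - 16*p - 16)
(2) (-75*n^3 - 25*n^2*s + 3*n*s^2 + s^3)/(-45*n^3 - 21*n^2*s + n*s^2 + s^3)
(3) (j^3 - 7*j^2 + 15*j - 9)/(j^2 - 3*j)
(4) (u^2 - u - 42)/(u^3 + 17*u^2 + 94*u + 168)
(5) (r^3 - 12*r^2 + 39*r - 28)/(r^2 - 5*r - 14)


(1) = (p - 5)/(p^2 + 5*p + 4)
(2) = (5*n + s)/(3*n + s)
(3) = (j^2 - 4*j + 3)/j
(4) = (u - 7)/(u^2 + 11*u + 28)
(5) = (r^2 - 5*r + 4)/(r + 2)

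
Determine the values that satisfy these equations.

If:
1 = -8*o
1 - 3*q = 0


Then:
o = -1/8
q = 1/3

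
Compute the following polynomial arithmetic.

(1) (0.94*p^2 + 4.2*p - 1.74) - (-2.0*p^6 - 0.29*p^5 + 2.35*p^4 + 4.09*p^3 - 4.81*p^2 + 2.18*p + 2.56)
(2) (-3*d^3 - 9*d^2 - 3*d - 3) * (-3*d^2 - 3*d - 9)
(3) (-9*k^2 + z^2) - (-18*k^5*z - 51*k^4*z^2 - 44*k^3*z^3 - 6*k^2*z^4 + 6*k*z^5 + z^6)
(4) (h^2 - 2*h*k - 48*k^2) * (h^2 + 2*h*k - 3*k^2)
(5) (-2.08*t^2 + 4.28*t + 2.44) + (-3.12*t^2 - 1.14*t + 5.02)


(1) = 2.0*p^6 + 0.29*p^5 - 2.35*p^4 - 4.09*p^3 + 5.75*p^2 + 2.02*p - 4.3
(2) = 9*d^5 + 36*d^4 + 63*d^3 + 99*d^2 + 36*d + 27
(3) = 18*k^5*z + 51*k^4*z^2 + 44*k^3*z^3 + 6*k^2*z^4 - 9*k^2 - 6*k*z^5 - z^6 + z^2
(4) = h^4 - 55*h^2*k^2 - 90*h*k^3 + 144*k^4
(5) = -5.2*t^2 + 3.14*t + 7.46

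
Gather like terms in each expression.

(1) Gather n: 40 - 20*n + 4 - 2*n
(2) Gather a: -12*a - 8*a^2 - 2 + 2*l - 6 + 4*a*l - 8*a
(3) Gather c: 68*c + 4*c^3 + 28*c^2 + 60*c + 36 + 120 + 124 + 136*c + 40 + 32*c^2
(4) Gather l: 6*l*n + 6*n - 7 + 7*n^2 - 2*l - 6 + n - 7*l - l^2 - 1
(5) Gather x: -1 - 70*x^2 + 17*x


(1) = 44 - 22*n
(2) = -8*a^2 + a*(4*l - 20) + 2*l - 8
(3) = 4*c^3 + 60*c^2 + 264*c + 320
(4) = -l^2 + l*(6*n - 9) + 7*n^2 + 7*n - 14
(5) = -70*x^2 + 17*x - 1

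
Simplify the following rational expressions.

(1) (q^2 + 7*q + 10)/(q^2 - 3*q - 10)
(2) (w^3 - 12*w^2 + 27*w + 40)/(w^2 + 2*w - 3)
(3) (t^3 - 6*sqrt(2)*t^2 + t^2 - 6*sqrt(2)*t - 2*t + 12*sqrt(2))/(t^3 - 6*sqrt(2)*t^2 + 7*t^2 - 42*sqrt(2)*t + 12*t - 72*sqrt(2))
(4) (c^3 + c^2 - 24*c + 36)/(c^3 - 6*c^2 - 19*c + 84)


(1) = (q + 5)/(q - 5)
(2) = (w^3 - 12*w^2 + 27*w + 40)/(w^2 + 2*w - 3)
(3) = (t^2 + t - 2)/(t^2 + 7*t + 12)
(4) = (c^2 + 4*c - 12)/(c^2 - 3*c - 28)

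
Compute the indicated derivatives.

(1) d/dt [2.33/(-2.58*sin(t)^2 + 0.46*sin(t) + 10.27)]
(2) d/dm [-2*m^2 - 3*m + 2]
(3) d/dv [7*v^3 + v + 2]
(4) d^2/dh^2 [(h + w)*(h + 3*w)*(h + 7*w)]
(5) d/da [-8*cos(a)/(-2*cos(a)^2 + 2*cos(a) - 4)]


(1) = (12.0228*sin(t) - 1.0718)*cos(t)/(-2.58*sin(t)^2 + 0.46*sin(t) + 10.27)^2
(2) = -4*m - 3
(3) = 21*v^2 + 1
(4) = 6*h + 22*w
(5) = 4*(cos(a)^2 - 2)*sin(a)/(sin(a)^2 + cos(a) - 3)^2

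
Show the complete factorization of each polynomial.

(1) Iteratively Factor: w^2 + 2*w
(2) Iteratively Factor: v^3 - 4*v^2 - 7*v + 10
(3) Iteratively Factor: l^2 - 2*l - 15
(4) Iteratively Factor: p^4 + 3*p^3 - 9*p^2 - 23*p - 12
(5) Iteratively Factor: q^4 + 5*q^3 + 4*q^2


(1) = (w + 2)*(w)
(2) = (v - 5)*(v^2 + v - 2) = (v - 5)*(v - 1)*(v + 2)
(3) = (l - 5)*(l + 3)
(4) = (p - 3)*(p^3 + 6*p^2 + 9*p + 4) = (p - 3)*(p + 4)*(p^2 + 2*p + 1) = (p - 3)*(p + 1)*(p + 4)*(p + 1)
(5) = (q)*(q^3 + 5*q^2 + 4*q) = q*(q + 1)*(q^2 + 4*q) = q^2*(q + 1)*(q + 4)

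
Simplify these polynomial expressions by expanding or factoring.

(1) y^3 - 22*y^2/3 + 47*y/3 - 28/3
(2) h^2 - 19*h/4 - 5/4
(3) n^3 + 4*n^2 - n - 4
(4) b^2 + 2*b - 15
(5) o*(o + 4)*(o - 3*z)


(1) = (y - 4)*(y - 7/3)*(y - 1)
(2) = (h - 5)*(h + 1/4)
(3) = (n - 1)*(n + 1)*(n + 4)
(4) = (b - 3)*(b + 5)
(5) = o^3 - 3*o^2*z + 4*o^2 - 12*o*z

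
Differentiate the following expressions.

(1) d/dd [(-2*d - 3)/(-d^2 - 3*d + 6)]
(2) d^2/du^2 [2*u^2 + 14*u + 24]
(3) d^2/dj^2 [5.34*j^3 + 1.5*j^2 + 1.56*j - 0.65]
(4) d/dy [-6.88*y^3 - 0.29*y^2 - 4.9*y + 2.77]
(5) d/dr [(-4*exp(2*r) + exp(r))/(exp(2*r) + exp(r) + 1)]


(1) = (-2*d^2 - 6*d - 21)/(d^4 + 6*d^3 - 3*d^2 - 36*d + 36)
(2) = 4
(3) = 32.04*j + 3.0
(4) = -20.64*y^2 - 0.58*y - 4.9
(5) = (-5*exp(2*r) - 8*exp(r) + 1)*exp(r)/(exp(4*r) + 2*exp(3*r) + 3*exp(2*r) + 2*exp(r) + 1)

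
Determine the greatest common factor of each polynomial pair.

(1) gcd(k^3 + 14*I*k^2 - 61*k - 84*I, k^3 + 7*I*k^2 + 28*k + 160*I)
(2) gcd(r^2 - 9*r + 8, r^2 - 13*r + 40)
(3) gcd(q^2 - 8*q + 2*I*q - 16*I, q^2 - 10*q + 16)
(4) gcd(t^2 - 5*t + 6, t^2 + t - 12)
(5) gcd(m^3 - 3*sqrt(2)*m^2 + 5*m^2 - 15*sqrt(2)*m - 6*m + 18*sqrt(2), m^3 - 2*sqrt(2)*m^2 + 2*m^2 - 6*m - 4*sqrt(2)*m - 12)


(1) = gcd((k + 3*I)*(k + 4*I)*(k + 7*I), (k - 5*I)*(k + 4*I)*(k + 8*I)) = k + 4*I
(2) = gcd((r - 8)*(r - 1), (r - 8)*(r - 5)) = r - 8
(3) = q - 8
(4) = t - 3
(5) = m - 3*sqrt(2)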